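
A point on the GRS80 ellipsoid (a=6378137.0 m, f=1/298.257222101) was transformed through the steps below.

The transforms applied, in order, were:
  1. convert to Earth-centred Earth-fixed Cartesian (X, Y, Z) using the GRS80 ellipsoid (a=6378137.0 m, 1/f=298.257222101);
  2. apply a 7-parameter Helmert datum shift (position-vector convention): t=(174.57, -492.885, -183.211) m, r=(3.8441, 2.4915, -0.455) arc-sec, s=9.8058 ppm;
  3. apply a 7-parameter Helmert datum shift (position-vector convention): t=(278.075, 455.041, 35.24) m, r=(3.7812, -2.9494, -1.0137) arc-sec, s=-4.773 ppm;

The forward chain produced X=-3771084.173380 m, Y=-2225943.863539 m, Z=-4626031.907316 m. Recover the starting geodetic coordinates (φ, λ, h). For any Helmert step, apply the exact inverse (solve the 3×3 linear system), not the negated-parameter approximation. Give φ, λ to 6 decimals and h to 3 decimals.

φ=-46.758668°, λ=-149.449249°, h=3216.947 m

start: X=-3771084.1734, Y=-2225943.8635, Z=-4626031.9073 m
→ Helmert⁻¹: X=-3771435.4544, Y=-2226512.8688, Z=-4625994.4836
→ Helmert⁻¹: X=-3771512.2553, Y=-2226092.6849, Z=-4625769.9828
→ geod (Bowring, a=6378137.000): φ=-46.75866800°, λ=-149.44924900°, h=3216.9470 m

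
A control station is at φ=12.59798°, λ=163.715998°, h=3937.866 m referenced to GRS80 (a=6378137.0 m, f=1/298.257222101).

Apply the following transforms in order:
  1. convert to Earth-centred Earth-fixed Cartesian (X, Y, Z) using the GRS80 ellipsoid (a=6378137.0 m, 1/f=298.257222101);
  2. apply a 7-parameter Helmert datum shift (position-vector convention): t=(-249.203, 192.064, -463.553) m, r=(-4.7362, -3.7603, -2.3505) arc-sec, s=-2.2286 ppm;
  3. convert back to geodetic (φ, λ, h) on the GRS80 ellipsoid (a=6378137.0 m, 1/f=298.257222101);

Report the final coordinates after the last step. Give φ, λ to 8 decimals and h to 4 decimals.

start: φ=12.597980°, λ=163.715998°, h=3937.866 m
→ ECEF (a=6378137.000, f=1/298.257222101): X=-5979512.7575, Y=1746719.6914, Z=1382894.2522
→ Helmert 7p (PV): X=-5979753.9405, Y=1747007.7559, Z=1382278.5007
→ geod (Bowring, a=6378137.000): φ=12.59193622°, λ=163.71407689°, h=4108.3661 m

φ=12.59193622°, λ=163.71407689°, h=4108.3661 m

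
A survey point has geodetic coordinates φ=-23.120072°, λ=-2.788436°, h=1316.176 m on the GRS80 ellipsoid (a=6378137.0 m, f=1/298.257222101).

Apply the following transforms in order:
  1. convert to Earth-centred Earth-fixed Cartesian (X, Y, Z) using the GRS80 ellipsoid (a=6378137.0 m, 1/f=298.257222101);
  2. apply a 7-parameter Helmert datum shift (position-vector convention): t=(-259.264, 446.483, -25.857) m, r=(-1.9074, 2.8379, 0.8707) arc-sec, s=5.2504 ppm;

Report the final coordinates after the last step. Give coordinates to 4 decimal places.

start: φ=-23.120072°, λ=-2.788436°, h=1316.176 m
→ ECEF (a=6378137.000, f=1/298.257222101): X=5863160.2120, Y=-285570.1946, Z=-2489470.9660
→ Helmert 7p (PV): X=5862898.6858, Y=-285123.4819, Z=-2489587.9218

X=5862898.6858 m, Y=-285123.4819 m, Z=-2489587.9218 m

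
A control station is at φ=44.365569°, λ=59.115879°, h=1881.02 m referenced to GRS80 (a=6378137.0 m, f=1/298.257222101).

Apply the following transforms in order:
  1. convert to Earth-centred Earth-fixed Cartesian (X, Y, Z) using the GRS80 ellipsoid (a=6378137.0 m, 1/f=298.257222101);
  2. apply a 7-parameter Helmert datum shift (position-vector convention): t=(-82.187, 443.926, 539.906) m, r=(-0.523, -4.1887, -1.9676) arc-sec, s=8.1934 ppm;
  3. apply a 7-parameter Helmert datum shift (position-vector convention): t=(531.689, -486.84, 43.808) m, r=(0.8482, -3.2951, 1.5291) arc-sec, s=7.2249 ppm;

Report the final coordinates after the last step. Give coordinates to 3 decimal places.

X=2345365.133 m, Y=3920734.303 m, Z=4439280.026 m

start: φ=44.365569°, λ=59.115879°, h=1881.020 m
→ ECEF (a=6378137.000, f=1/298.257222101): X=2345032.1956, Y=3920728.7489, Z=4438536.6070
→ Helmert 7p (PV): X=2344916.4875, Y=3921193.6835, Z=4439150.5602
→ Helmert 7p (PV): X=2345365.1328, Y=3920734.3026, Z=4439280.0260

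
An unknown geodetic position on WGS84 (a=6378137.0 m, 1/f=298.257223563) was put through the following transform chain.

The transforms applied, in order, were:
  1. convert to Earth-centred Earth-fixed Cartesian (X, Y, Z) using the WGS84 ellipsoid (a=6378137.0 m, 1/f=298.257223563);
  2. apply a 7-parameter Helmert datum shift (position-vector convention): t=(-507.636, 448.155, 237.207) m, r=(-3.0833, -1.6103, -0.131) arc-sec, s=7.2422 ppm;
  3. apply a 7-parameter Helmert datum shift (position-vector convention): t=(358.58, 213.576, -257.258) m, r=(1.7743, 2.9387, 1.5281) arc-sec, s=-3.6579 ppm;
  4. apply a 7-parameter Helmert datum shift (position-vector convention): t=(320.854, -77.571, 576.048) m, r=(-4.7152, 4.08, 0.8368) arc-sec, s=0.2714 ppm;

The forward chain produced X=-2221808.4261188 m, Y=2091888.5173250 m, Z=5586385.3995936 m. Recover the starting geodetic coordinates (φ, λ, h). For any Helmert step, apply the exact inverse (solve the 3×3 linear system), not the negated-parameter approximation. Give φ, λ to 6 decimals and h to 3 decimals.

start: X=-2221808.4261, Y=2091888.5173, Z=5586385.3996 m
→ Helmert⁻¹: X=-2222230.6802, Y=2091846.8447, Z=5585811.6985
→ Helmert⁻¹: X=-2222661.4795, Y=2091705.4375, Z=5586039.7301
→ Helmert⁻¹: X=-2222095.4702, Y=2091157.2279, Z=5585810.6769
→ geod (Bowring, a=6378137.000): φ=61.51528300°, λ=136.73880500°, h=3250.0750 m

φ=61.515283°, λ=136.738805°, h=3250.075 m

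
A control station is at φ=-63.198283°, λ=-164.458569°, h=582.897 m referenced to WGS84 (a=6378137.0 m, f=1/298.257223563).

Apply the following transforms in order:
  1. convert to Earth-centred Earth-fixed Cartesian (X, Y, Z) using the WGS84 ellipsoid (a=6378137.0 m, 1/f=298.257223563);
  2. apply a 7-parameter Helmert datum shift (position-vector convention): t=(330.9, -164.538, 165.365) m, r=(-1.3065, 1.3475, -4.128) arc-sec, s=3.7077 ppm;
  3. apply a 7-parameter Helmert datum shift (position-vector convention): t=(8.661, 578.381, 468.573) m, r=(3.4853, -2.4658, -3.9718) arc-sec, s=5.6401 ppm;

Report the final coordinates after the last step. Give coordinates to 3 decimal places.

X=-2778134.240 m, Y=-772120.340 m, Z=-5669940.364 m

start: φ=-63.198283°, λ=-164.458569°, h=582.897 m
→ ECEF (a=6378137.000, f=1/298.257223563): X=-2778448.2259, Y=-772695.9571, Z=-5670498.0710
→ Helmert 7p (PV): X=-2778180.1364, Y=-772843.6720, Z=-5670330.6849
→ Helmert 7p (PV): X=-2778134.2399, Y=-772120.3402, Z=-5669940.3642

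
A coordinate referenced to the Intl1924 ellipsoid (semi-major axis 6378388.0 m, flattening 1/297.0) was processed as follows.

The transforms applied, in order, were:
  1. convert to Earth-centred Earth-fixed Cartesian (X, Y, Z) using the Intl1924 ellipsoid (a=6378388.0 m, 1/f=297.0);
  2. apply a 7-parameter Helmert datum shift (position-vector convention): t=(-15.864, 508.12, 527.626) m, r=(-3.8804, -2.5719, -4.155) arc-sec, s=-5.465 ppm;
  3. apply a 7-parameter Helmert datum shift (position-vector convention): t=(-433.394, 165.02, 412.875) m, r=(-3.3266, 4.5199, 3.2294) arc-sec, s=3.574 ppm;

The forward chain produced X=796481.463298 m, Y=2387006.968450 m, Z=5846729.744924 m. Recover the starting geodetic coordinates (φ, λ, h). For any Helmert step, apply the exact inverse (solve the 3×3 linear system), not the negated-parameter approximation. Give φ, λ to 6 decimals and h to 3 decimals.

φ=66.856106°, λ=71.532920°, h=3950.700 m

start: X=796481.4633, Y=2387006.9685, Z=5846729.7449 m
→ Helmert⁻¹: X=796821.2654, Y=2386726.6536, Z=5846351.9288
→ Helmert⁻¹: X=796866.3098, Y=2386137.6493, Z=5845891.2040
→ geod (Bowring, a=6378388.000): φ=66.85610600°, λ=71.53292000°, h=3950.7000 m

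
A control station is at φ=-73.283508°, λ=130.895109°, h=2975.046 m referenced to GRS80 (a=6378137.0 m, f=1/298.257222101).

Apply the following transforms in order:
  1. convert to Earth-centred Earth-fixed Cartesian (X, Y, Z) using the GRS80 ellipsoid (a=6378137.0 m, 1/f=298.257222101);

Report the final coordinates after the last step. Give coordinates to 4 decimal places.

X=-1205322.9381 m, Y=1391702.8978 m, Z=-6089267.0125 m

start: φ=-73.283508°, λ=130.895109°, h=2975.046 m
→ ECEF (a=6378137.000, f=1/298.257222101): X=-1205322.9381, Y=1391702.8978, Z=-6089267.0125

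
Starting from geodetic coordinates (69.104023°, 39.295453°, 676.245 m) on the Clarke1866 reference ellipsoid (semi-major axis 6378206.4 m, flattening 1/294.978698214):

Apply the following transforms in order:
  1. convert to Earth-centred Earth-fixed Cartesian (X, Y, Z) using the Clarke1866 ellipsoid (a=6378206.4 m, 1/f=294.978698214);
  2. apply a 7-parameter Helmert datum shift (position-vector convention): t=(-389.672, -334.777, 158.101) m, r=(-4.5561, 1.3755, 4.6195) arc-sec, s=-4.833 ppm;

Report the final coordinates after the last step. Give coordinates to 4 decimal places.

X=1765565.9315 m, Y=1445013.8867 m, Z=5936653.2078 m

start: φ=69.104023°, λ=39.295453°, h=676.245 m
→ ECEF (a=6378206.400, f=1/294.978698214): X=1765956.9160, Y=1445184.9683, Z=5936567.4966
→ Helmert 7p (PV): X=1765565.9315, Y=1445013.8867, Z=5936653.2078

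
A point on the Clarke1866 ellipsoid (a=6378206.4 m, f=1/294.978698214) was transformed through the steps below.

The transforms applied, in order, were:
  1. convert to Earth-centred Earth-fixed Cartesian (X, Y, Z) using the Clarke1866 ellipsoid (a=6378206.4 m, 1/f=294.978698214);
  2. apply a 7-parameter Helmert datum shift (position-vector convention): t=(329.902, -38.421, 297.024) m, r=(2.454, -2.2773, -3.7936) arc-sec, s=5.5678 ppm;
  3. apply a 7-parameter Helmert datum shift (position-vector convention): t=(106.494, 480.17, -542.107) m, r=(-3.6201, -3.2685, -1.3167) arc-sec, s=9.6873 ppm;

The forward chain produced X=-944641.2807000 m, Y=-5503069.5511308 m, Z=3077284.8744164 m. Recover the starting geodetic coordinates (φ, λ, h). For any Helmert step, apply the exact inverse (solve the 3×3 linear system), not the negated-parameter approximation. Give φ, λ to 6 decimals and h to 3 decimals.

start: X=-944641.2807, Y=-5503069.5511, Z=3077284.8744 m
→ Helmert⁻¹: X=-944654.7207, Y=-5503556.4535, Z=3077715.5435
→ Helmert⁻¹: X=-944844.1646, Y=-5503468.1539, Z=3077477.2934
→ geod (Bowring, a=6378206.400): φ=29.02500900°, λ=-99.74166100°, h=2724.0100 m

φ=29.025009°, λ=-99.741661°, h=2724.010 m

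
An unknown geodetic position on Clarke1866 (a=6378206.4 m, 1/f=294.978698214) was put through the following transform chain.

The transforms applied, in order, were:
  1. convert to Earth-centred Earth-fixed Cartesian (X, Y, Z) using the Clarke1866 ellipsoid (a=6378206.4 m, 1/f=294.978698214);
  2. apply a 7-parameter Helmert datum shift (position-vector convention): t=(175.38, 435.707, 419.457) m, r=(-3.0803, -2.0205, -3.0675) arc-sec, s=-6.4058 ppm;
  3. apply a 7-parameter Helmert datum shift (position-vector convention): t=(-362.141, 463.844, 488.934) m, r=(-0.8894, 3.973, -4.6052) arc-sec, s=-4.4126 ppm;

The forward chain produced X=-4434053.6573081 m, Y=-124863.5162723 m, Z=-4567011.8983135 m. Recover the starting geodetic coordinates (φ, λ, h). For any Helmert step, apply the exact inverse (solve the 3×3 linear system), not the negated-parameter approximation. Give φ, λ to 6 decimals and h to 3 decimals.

start: X=-4434053.6573, Y=-124863.5163, Z=-4567011.8983 m
→ Helmert⁻¹: X=-4433620.3009, Y=-125407.2059, Z=-4567606.9265
→ Helmert⁻¹: X=-4433866.9584, Y=-125841.4406, Z=-4568014.0922
→ geod (Bowring, a=6378206.400): φ=-46.03669300°, λ=-178.37427500°, h=191.7650 m

φ=-46.036693°, λ=-178.374275°, h=191.765 m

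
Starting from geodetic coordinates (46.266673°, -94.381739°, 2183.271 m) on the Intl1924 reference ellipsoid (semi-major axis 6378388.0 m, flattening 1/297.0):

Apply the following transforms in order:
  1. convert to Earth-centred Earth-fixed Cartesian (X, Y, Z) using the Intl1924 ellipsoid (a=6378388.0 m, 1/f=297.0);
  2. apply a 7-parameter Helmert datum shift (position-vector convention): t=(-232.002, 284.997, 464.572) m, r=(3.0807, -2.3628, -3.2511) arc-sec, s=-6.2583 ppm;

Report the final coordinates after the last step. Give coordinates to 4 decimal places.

X=-337943.4541 m, Y=-4405501.1740 m, Z=4587816.3235 m

start: φ=46.266673°, λ=-94.381739°, h=2183.271 m
→ ECEF (a=6378388.000, f=1/297.0): X=-337591.5731, Y=-4405750.5483, Z=4587450.1307
→ Helmert 7p (PV): X=-337943.4541, Y=-4405501.1740, Z=4587816.3235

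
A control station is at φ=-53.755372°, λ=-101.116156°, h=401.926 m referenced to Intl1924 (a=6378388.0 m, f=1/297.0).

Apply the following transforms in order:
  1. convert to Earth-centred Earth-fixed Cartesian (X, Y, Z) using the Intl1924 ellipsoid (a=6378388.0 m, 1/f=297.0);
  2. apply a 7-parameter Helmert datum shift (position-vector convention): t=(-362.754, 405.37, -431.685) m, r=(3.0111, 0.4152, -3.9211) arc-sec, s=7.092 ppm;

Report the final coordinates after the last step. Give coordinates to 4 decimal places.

X=-729156.3007 m, Y=-3708250.0296 m, Z=-5121640.5997 m

start: φ=-53.755372°, λ=-101.116156°, h=401.926 m
→ ECEF (a=6378388.000, f=1/297.0): X=-728707.5667, Y=-3708717.7101, Z=-5121119.9215
→ Helmert 7p (PV): X=-729156.3007, Y=-3708250.0296, Z=-5121640.5997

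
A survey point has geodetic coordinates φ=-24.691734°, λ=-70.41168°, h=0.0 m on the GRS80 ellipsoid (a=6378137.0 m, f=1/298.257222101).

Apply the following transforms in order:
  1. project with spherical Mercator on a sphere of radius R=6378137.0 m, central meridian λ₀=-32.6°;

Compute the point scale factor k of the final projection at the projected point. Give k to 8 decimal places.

start: φ=-24.691734°, λ=-70.411680°, h=0.000 m
→ into merc (λ₀=-32.6°): φ=-24.69173400°, λ−λ₀=-37.81168000°
scale k = 1.10063254

1.10063254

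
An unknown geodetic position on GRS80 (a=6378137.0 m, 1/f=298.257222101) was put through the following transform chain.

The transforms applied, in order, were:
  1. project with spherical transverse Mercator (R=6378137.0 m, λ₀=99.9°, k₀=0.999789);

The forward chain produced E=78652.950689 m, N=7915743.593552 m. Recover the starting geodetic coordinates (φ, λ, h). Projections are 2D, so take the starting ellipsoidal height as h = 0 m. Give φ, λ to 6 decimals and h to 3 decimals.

start: E=78652.9507, N=7915743.5936 m
→ tm⁻¹: φ=71.11060000°, λ=102.08332800°

φ=71.110600°, λ=102.083328°, h=0.000 m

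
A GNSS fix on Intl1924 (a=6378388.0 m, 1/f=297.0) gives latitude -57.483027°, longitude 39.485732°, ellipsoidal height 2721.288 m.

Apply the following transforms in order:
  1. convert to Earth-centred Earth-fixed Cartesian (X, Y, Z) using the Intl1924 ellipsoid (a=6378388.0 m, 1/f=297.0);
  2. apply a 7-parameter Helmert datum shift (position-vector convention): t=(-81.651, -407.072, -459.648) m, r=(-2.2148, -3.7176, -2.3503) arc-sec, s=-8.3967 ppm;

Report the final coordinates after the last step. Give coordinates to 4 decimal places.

start: φ=-57.483027°, λ=39.485732°, h=2721.288 m
→ ECEF (a=6378388.000, f=1/297.0): X=2653687.6266, Y=2186421.6095, Z=-5357413.7745
→ Helmert 7p (PV): X=2653705.1646, Y=2185908.4158, Z=-5357804.0866

X=2653705.1646 m, Y=2185908.4158 m, Z=-5357804.0866 m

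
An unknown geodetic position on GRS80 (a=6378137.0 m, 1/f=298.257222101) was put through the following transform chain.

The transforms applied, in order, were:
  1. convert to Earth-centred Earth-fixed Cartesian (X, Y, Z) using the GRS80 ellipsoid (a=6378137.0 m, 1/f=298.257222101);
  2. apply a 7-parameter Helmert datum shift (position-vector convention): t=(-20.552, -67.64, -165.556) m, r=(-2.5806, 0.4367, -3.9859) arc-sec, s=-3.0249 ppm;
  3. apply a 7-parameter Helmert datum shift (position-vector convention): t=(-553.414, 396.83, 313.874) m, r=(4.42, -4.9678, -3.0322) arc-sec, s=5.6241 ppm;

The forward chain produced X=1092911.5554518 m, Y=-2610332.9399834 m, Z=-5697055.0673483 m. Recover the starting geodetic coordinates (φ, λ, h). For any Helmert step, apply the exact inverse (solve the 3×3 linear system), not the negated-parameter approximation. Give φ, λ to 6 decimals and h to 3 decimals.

φ=-63.734467°, λ=-67.274231°, h=570.863 m

start: X=1092911.5555, Y=-2610332.9400, Z=-5697055.0673 m
→ Helmert⁻¹: X=1093359.9829, Y=-2610821.1004, Z=-5697307.2854
→ Helmert⁻¹: X=1093446.3534, Y=-2610668.9496, Z=-5697189.3101
→ geod (Bowring, a=6378137.000): φ=-63.73446700°, λ=-67.27423100°, h=570.8630 m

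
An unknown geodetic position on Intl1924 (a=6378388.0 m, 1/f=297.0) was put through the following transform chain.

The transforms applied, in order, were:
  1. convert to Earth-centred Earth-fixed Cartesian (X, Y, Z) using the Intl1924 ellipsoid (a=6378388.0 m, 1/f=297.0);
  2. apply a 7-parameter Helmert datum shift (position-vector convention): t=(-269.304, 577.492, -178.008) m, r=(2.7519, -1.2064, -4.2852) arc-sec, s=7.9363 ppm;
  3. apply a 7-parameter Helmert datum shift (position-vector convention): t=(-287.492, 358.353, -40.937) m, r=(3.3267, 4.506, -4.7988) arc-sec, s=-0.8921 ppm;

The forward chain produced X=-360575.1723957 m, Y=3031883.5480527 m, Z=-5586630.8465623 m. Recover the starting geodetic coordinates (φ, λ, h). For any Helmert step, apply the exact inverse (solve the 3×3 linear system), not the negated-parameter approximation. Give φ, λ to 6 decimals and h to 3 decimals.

φ=-61.513077°, λ=96.775122°, h=3992.178 m

start: X=-360575.1724, Y=3031883.5481, Z=-5586630.8466 m
→ Helmert⁻¹: X=-360236.4844, Y=3031429.4153, Z=-5586651.6548
→ Helmert⁻¹: X=-360059.9622, Y=3030745.8571, Z=-5586467.6402
→ geod (Bowring, a=6378388.000): φ=-61.51307700°, λ=96.77512200°, h=3992.1780 m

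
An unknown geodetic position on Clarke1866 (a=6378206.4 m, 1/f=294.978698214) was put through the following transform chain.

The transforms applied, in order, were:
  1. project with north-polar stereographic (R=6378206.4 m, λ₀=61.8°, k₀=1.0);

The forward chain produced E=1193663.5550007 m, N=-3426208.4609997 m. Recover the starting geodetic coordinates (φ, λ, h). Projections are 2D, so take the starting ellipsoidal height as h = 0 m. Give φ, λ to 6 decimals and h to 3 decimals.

φ=58.246313°, λ=81.007927°, h=0.000 m

start: E=1193663.5550, N=-3426208.4610 m
→ stereo⁻¹: φ=58.24631300°, λ=81.00792700°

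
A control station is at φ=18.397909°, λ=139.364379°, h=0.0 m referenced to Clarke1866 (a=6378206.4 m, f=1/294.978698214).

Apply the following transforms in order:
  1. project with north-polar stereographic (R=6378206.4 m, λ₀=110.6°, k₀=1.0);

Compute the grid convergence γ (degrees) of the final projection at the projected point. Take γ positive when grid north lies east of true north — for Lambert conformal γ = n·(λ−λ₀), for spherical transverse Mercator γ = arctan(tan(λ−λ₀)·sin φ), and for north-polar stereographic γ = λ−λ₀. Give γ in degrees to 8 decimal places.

start: φ=18.397909°, λ=139.364379°, h=0.000 m
→ into stereo (λ₀=110.6°): φ=18.39790900°, λ−λ₀=28.76437900°
convergence γ = 28.76437900°

28.76437900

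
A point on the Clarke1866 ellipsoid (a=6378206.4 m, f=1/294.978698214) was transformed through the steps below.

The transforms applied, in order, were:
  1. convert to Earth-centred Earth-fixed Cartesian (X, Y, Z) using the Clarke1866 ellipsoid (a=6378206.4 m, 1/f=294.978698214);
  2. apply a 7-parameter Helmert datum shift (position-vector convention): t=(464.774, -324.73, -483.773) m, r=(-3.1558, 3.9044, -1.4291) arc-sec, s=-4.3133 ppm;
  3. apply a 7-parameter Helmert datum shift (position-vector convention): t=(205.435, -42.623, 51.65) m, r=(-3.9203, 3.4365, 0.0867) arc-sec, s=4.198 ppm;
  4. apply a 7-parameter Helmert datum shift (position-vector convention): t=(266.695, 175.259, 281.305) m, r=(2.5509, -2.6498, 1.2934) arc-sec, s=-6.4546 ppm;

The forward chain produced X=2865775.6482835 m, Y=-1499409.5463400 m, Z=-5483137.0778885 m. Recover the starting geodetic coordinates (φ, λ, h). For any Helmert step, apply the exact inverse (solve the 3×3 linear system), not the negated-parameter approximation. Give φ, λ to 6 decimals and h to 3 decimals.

start: X=2865775.6483, Y=-1499409.5463, Z=-5483137.0779 m
→ Helmert⁻¹: X=2865447.6013, Y=-1499680.2674, Z=-5483472.0409
→ Helmert⁻¹: X=2865320.8660, Y=-1499528.3334, Z=-5483481.4334
→ Helmert⁻¹: X=2864982.6234, Y=-1499106.3316, Z=-5482990.0148
→ geod (Bowring, a=6378206.400): φ=-59.64073800°, λ=-27.62087900°, h=3281.8970 m

φ=-59.640738°, λ=-27.620879°, h=3281.897 m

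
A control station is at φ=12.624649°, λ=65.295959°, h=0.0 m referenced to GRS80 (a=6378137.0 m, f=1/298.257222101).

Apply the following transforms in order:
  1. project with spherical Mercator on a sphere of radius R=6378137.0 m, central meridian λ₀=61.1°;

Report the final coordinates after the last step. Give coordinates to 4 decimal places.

E=467092.0193 m, N=1416881.3922 m

start: φ=12.624649°, λ=65.295959°, h=0.000 m
→ merc (R=6378137.0, λ₀=61.1°): E=467092.0193, N=1416881.3922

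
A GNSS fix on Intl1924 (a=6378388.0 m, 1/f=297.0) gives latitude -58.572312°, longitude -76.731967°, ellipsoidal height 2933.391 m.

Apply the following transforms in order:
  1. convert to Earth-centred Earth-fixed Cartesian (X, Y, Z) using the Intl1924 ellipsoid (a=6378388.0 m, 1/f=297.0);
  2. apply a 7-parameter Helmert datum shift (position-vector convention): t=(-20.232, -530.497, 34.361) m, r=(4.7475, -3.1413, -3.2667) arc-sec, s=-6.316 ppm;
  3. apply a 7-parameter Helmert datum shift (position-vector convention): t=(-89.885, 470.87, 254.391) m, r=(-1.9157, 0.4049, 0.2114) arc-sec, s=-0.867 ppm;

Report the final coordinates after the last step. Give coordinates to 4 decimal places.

start: φ=-58.572312°, λ=-76.731967°, h=2933.391 m
→ ECEF (a=6378388.000, f=1/297.0): X=765526.9438, Y=-3246496.3809, Z=-5421865.2749
→ Helmert 7p (PV): X=765533.0325, Y=-3246893.7052, Z=-5421859.7336
→ Helmert 7p (PV): X=765435.1683, Y=-3246469.5914, Z=-5421571.9888

X=765435.1683 m, Y=-3246469.5914 m, Z=-5421571.9888 m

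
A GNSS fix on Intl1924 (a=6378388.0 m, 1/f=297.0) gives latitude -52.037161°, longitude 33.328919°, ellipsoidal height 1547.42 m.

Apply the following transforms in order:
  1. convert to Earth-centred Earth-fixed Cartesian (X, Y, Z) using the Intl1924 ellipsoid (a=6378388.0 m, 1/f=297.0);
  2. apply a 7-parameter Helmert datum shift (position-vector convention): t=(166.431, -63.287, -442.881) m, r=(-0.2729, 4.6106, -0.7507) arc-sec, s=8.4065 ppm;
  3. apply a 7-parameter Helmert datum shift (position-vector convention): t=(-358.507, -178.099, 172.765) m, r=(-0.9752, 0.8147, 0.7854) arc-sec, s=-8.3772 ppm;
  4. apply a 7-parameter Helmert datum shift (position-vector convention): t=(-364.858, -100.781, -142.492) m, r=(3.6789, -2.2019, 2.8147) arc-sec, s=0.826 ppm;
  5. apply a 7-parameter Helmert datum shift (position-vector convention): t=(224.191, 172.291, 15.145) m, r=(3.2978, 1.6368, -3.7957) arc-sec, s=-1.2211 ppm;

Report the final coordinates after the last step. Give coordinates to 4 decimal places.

X=3285566.6242 m, Y=2160832.5357 m, Z=-5007079.5955 m

start: φ=-52.037161°, λ=33.328919°, h=1547.420 m
→ ECEF (a=6378388.000, f=1/297.0): X=3286008.6302, Y=2160879.2075, Z=-5006666.5478
→ Helmert 7p (PV): X=3286098.6356, Y=2160815.5023, Z=-5007227.8285
→ Helmert 7p (PV): X=3285684.5953, Y=2160608.1407, Z=-5007036.3123
→ Helmert 7p (PV): X=3285346.4182, Y=2160643.2856, Z=-5007109.3288
→ Helmert 7p (PV): X=3285566.6242, Y=2160832.5357, Z=-5007079.5955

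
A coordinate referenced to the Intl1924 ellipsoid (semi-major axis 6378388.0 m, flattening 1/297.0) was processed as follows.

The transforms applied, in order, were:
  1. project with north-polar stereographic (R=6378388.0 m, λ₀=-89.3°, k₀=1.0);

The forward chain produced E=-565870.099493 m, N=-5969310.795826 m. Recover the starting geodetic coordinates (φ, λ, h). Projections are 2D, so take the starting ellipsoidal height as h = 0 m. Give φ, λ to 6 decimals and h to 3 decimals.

φ=39.650101°, λ=-94.715260°, h=0.000 m

start: E=-565870.0995, N=-5969310.7958 m
→ stereo⁻¹: φ=39.65010100°, λ=-94.71526000°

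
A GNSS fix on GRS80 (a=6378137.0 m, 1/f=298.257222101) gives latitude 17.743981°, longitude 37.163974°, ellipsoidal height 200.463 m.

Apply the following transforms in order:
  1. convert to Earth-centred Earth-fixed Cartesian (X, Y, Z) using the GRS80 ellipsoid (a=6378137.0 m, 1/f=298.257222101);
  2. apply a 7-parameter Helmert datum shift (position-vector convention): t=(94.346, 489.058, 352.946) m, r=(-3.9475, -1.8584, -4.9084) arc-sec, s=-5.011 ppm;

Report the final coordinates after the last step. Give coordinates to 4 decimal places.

X=4842798.6289 m, Y=3671373.3697 m, Z=1931793.6861 m

start: φ=17.743981°, λ=37.163974°, h=200.463 m
→ ECEF (a=6378137.000, f=1/298.257222101): X=4842658.5952, Y=3670980.9808, Z=1931477.0426
→ Helmert 7p (PV): X=4842798.6289, Y=3671373.3697, Z=1931793.6861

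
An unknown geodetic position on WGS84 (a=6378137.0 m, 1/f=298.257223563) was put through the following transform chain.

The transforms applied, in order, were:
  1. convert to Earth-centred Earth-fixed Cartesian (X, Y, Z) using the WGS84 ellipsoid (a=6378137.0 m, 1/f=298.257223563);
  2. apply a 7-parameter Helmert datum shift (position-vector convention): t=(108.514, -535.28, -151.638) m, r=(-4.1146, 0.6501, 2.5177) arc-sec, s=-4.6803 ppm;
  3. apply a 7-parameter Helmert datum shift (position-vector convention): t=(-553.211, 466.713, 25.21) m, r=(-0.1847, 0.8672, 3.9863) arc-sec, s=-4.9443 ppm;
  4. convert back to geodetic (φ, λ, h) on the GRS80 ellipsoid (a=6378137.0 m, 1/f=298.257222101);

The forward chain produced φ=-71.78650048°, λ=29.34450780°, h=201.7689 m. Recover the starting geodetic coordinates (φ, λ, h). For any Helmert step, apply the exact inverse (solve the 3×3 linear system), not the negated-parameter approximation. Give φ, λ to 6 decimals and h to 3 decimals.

φ=-71.781612°, λ=29.340689°, h=274.343 m

start: φ=-71.786500°, λ=29.344508°, h=201.769 m
→ ECEF (a=6378137.000, f=1/298.257222101): X=1743075.9167, Y=979949.8033, Z=-6036473.9171
→ Helmert⁻¹: X=1743682.0573, Y=979459.6400, Z=-6036520.7655
→ Helmert⁻¹: X=1743612.6923, Y=980098.6383, Z=-6036372.3330
→ geod (Bowring, a=6378137.000): φ=-71.78161200°, λ=29.34068900°, h=274.3430 m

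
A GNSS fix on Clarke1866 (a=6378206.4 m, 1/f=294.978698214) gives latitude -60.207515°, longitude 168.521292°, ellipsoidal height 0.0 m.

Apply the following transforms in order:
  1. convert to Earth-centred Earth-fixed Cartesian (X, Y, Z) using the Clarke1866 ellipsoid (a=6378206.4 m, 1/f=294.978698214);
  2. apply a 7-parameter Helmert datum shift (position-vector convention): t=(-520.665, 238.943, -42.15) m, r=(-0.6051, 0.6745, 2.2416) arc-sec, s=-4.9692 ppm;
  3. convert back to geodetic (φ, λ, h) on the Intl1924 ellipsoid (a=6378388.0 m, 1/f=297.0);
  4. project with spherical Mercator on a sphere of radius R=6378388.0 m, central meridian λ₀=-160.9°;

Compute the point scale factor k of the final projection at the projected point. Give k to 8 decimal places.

start: φ=-60.207515°, λ=168.521292°, h=0.000 m
→ ECEF (a=6378206.400, f=1/294.978698214): X=-3113637.2523, Y=632271.7791, Z=-5511803.6353
→ Helmert 7p (PV): X=-3114167.3402, Y=632457.5732, Z=-5511810.0691
→ geod (Bowring, a=6378388.000): φ=-60.20207334°, λ=168.51991108°, h=-9.7806 m
→ into merc (λ₀=-160.9°): φ=-60.20207334°, λ−λ₀=-30.58008892°
scale k = 2.01230501

2.01230501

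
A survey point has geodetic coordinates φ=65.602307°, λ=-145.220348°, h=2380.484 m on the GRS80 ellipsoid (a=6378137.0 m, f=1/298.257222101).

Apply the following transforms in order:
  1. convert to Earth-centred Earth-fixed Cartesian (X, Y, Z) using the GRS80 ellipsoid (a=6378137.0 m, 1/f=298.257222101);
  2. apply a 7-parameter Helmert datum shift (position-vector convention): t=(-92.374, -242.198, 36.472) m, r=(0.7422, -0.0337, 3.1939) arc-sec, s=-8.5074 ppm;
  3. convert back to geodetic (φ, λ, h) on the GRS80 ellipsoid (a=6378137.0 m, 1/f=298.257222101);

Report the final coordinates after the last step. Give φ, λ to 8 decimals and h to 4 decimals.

start: φ=65.602307°, λ=-145.220348°, h=2380.484 m
→ ECEF (a=6378137.000, f=1/298.257222101): X=-2170775.8512, Y=-1507585.4761, Z=5787938.4568
→ Helmert 7p (PV): X=-2170827.3592, Y=-1507869.2880, Z=5787919.9092
→ geod (Bowring, a=6378137.000): φ=65.60057108°, λ=-145.21593174°, h=2447.9467 m

φ=65.60057108°, λ=-145.21593174°, h=2447.9467 m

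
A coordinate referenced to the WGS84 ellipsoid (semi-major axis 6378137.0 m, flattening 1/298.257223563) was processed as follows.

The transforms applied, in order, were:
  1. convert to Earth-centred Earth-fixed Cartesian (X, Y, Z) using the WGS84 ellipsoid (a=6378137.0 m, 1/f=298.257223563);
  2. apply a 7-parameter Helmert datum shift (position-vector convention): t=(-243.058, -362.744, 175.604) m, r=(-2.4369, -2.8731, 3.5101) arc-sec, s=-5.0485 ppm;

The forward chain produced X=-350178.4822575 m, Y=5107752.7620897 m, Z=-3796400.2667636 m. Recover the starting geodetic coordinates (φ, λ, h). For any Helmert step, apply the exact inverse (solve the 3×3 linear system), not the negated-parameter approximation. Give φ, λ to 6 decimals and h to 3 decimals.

start: X=-350178.4823, Y=5107752.7621, Z=-3796400.2668 m
→ Helmert⁻¹: X=-349903.1451, Y=5108192.1028, Z=-3796529.8137
→ geod (Bowring, a=6378137.000): φ=-36.74062800°, λ=93.91855000°, h=3616.8870 m

φ=-36.740628°, λ=93.918550°, h=3616.887 m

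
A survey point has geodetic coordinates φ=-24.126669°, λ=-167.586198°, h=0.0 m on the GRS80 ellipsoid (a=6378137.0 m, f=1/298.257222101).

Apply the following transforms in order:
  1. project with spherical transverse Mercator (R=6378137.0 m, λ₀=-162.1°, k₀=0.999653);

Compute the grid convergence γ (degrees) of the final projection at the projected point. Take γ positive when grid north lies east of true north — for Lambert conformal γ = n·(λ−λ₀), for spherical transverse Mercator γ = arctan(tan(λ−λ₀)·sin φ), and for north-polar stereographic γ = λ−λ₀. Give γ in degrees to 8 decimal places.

2.24823666

start: φ=-24.126669°, λ=-167.586198°, h=0.000 m
→ into tm (λ₀=-162.1°): φ=-24.12666900°, λ−λ₀=-5.48619800°
convergence γ = 2.24823666°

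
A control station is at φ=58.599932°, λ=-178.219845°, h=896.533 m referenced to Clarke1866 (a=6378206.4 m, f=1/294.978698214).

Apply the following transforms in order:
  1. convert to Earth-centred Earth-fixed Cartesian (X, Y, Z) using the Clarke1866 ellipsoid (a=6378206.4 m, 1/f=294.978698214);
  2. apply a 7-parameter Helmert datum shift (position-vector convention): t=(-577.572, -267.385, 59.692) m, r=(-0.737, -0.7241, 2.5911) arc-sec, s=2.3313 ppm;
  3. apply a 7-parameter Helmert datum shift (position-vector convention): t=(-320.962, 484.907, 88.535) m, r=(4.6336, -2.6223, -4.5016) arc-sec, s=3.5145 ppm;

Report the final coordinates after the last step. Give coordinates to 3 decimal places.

X=-3331203.512 m, Y=-103355.713 m, Z=5421540.916 m

start: φ=58.599932°, λ=-178.219845°, h=896.533 m
→ ECEF (a=6378206.400, f=1/294.978698214): X=-3330196.5864, Y=-103501.0684, Z=5421416.9940
→ Helmert 7p (PV): X=-3330799.6540, Y=-103791.1576, Z=5421478.0040
→ Helmert 7p (PV): X=-3331203.5122, Y=-103355.7128, Z=5421540.9157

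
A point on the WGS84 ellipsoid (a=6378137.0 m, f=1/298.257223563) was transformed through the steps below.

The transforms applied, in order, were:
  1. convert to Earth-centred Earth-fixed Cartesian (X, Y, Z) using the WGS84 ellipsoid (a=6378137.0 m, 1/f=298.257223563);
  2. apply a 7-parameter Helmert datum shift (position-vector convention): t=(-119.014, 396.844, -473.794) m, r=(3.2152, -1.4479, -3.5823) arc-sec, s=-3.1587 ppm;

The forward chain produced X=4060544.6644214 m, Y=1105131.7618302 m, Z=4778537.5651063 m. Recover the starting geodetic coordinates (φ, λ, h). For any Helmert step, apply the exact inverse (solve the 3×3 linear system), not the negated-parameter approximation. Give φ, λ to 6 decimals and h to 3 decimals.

start: X=4060544.6644, Y=1105131.7618, Z=4778537.5651 m
→ Helmert⁻¹: X=4060690.8625, Y=1104883.4248, Z=4778980.7275
→ geod (Bowring, a=6378137.000): φ=48.82392400°, λ=15.22126000°, h=1715.1840 m

φ=48.823924°, λ=15.221260°, h=1715.184 m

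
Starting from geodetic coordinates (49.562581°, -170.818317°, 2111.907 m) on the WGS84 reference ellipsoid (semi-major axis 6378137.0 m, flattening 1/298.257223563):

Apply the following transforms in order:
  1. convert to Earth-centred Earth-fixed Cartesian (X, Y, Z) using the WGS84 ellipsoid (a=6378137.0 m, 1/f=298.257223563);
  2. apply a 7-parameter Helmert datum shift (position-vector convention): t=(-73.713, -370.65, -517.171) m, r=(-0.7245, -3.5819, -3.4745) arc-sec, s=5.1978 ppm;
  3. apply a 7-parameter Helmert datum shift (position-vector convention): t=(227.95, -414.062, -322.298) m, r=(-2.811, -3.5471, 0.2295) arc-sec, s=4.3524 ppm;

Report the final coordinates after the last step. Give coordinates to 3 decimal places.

X=-4093319.701 m, Y=-662264.000 m, Z=4832058.222 m

start: φ=49.562581°, λ=-170.818317°, h=2111.907 m
→ ECEF (a=6378137.000, f=1/298.257223563): X=-4093257.4066, Y=-661620.1970, Z=4832981.6695
→ Helmert 7p (PV): X=-4093447.4682, Y=-661908.3595, Z=4832420.8613
→ Helmert 7p (PV): X=-4093319.7008, Y=-662263.9999, Z=4832058.2219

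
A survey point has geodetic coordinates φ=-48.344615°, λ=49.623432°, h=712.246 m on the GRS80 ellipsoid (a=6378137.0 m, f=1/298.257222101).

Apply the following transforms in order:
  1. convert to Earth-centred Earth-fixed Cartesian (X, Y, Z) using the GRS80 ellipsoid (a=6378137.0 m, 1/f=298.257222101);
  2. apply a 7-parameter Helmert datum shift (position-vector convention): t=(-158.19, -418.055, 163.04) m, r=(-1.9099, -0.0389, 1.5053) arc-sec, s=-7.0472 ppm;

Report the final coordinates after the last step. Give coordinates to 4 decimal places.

start: φ=-48.344615°, λ=49.623432°, h=712.246 m
→ ECEF (a=6378137.000, f=1/298.257222101): X=2751655.3905, Y=3235864.4179, Z=-4742963.1159
→ Helmert 7p (PV): X=2751455.0886, Y=3235399.7234, Z=-4742796.0945

X=2751455.0886 m, Y=3235399.7234 m, Z=-4742796.0945 m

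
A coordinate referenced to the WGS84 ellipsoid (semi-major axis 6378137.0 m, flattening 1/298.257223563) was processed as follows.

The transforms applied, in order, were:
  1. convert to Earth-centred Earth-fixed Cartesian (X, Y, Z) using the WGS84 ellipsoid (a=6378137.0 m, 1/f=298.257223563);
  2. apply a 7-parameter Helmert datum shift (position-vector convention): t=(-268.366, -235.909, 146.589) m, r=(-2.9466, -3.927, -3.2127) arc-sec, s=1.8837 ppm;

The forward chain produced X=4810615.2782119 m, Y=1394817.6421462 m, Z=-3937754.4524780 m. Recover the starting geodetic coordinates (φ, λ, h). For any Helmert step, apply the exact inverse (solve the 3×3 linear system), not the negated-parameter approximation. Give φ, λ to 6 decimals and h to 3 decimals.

start: X=4810615.2782, Y=1394817.6421, Z=-3937754.4525 m
→ Helmert⁻¹: X=4810777.8777, Y=1395182.1100, Z=-3937965.2834
→ geod (Bowring, a=6378137.000): φ=-38.36071300°, λ=16.17278000°, h=1688.4580 m

φ=-38.360713°, λ=16.172780°, h=1688.458 m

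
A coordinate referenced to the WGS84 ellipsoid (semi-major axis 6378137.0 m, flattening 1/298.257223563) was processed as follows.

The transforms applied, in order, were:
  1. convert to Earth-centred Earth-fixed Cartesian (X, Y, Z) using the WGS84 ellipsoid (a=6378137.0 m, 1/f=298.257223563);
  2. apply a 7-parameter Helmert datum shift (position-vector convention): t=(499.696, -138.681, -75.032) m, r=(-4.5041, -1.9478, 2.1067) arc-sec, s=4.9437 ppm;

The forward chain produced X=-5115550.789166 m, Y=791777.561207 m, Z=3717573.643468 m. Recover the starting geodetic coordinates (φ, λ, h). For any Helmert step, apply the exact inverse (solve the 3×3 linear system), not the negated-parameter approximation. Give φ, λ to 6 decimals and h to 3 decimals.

φ=35.865752°, λ=171.201230°, h=2671.964 m

start: X=-5115550.7892, Y=791777.5612, Z=3717573.6435 m
→ Helmert⁻¹: X=-5115981.9982, Y=791883.3982, Z=3717695.8998
→ geod (Bowring, a=6378137.000): φ=35.86575200°, λ=171.20123000°, h=2671.9640 m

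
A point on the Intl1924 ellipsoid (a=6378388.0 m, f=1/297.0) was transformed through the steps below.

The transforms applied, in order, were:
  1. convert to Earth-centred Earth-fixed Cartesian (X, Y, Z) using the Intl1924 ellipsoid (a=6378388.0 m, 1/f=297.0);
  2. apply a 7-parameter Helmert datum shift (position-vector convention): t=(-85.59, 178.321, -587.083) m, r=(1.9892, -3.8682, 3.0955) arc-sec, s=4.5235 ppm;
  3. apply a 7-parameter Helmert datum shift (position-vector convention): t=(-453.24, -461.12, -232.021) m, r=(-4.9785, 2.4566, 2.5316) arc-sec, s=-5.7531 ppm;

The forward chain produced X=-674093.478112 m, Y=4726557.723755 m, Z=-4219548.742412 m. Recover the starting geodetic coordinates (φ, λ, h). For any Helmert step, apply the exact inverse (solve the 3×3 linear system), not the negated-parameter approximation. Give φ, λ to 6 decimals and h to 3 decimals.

start: X=-674093.4781, Y=4726557.7238, Z=-4219548.7424 m
→ Helmert⁻¹: X=-673535.8439, Y=4727156.1429, Z=-4219234.9207
→ Helmert⁻¹: X=-673455.3836, Y=4726925.8620, Z=-4218661.7111
→ geod (Bowring, a=6378388.000): φ=-41.65405800°, λ=98.10848500°, h=2433.6180 m

φ=-41.654058°, λ=98.108485°, h=2433.618 m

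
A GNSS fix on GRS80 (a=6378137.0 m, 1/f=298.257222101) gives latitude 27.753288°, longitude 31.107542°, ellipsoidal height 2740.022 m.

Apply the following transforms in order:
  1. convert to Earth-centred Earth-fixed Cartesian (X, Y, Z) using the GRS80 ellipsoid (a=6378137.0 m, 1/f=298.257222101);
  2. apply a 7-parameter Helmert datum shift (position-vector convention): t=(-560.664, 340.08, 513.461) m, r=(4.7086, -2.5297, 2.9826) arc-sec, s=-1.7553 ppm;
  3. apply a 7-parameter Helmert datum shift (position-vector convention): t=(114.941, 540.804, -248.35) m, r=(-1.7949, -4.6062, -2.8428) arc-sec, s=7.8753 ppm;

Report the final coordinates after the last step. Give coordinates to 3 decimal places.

X=4837799.137 m, Y=2920389.909 m, Z=2954105.667 m

start: φ=27.753288°, λ=31.107542°, h=2740.022 m
→ ECEF (a=6378137.000, f=1/298.257222101): X=4838319.4252, Y=2919529.5847, Z=2953613.8652
→ Helmert 7p (PV): X=4837671.8279, Y=2919867.0775, Z=2954248.1271
→ Helmert 7p (PV): X=4837799.1365, Y=2920389.9095, Z=2954105.6673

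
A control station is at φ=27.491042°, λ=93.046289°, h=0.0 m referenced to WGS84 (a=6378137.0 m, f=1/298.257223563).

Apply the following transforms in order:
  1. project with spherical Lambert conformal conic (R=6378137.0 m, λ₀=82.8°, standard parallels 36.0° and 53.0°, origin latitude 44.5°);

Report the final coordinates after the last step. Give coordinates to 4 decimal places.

start: φ=27.491042°, λ=93.046289°, h=0.000 m
→ lcc (R=6378137.0, λ₀=82.8°): E=1040862.0508, N=-1834298.2294

E=1040862.0508 m, N=-1834298.2294 m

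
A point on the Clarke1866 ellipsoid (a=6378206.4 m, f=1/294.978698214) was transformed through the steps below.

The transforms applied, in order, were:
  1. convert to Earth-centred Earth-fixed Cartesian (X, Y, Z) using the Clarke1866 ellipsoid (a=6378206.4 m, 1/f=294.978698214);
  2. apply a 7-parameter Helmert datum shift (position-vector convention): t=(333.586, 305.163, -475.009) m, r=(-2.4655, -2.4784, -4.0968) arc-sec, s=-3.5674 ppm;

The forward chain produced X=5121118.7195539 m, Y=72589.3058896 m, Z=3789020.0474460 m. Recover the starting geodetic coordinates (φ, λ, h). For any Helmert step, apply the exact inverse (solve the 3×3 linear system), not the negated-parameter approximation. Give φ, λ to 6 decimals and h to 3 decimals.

φ=36.685094°, λ=0.809348°, h=357.855 m

start: X=5121118.7196, Y=72589.3059, Z=3789020.0474 m
→ Helmert⁻¹: X=5120847.4973, Y=72340.8147, Z=3789447.9097
→ geod (Bowring, a=6378206.400): φ=36.68509400°, λ=0.80934800°, h=357.8550 m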